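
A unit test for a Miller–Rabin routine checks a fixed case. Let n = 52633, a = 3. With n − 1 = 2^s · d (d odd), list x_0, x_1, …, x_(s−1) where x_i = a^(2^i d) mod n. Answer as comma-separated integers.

3604, 41098, 1

n − 1 = 52632 = 2^3 · 6579, so s = 3 and d = 6579.
x_0 = 3^6579 mod 52633 = 3604.
x_1 = 3604^2 mod 52633 = 41098.
x_2 = 41098^2 mod 52633 = 1.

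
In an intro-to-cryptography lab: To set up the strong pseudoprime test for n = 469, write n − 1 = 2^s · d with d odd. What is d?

Halving: 468 → 234 → 117; 117 is odd.
So 468 = 2^2 · 117.

117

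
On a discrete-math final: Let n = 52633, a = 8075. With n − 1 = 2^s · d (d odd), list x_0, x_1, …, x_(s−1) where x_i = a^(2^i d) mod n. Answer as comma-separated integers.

15863, 49029, 41098

n − 1 = 52632 = 2^3 · 6579, so s = 3 and d = 6579.
x_0 = 8075^6579 mod 52633 = 15863.
x_1 = 15863^2 mod 52633 = 49029.
x_2 = 49029^2 mod 52633 = 41098.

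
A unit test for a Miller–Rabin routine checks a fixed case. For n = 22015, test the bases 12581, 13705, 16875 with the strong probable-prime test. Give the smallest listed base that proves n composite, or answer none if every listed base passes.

13705

n − 1 = 22014 = 2^1 · 11007, so s = 1 and d = 11007.
Base 12581: x_0 = 12581^11007 mod 22015 = 1. x_0 = 1, so 12581 is not a witness.
Base 13705: x_0 = 13705^11007 mod 22015 = 13215. x_0 ∉ {1, 22014} and s = 1, so 13705 is a Miller–Rabin witness and 22015 is composite.
Base 16875: x_0 = 16875^11007 mod 22015 = 15280. x_0 ∉ {1, 22014} and s = 1, so 16875 is a Miller–Rabin witness and 22015 is composite.
The smallest witness among the given bases is 13705.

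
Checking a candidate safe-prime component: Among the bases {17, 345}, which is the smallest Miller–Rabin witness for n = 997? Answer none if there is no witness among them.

none

n − 1 = 996 = 2^2 · 249, so s = 2 and d = 249.
Base 17: x_0 = 17^249 mod 997 = 836. x_0 is neither 1 nor 996, so continue squaring. x_1 = 836^2 mod 997 = 996. x_1 ≡ −1, so 17 is not a witness.
Base 345: x_0 = 345^249 mod 997 = 836. x_0 is neither 1 nor 996, so continue squaring. x_1 = 836^2 mod 997 = 996. x_1 ≡ −1, so 345 is not a witness.
No listed base is a witness for 997.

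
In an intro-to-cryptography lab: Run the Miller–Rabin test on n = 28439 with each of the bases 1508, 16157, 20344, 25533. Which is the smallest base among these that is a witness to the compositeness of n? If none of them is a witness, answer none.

none

n − 1 = 28438 = 2^1 · 14219, so s = 1 and d = 14219.
Base 1508: x_0 = 1508^14219 mod 28439 = 1. x_0 = 1, so 1508 is not a witness.
Base 16157: x_0 = 16157^14219 mod 28439 = 1. x_0 = 1, so 16157 is not a witness.
Base 20344: x_0 = 20344^14219 mod 28439 = 1. x_0 = 1, so 20344 is not a witness.
Base 25533: x_0 = 25533^14219 mod 28439 = 28438. x_0 = 28438 ≡ −1, so 25533 is not a witness.
No listed base is a witness for 28439.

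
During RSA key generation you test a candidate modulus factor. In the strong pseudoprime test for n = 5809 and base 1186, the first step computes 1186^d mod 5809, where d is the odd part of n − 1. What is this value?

n − 1 = 5808 = 2^4 · 363, so s = 4 and d = 363.
By repeated squaring, 1186^363 ≡ 1673 (mod 5809).

1673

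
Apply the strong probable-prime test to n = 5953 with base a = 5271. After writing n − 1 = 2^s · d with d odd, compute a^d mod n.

270

n − 1 = 5952 = 2^6 · 93, so s = 6 and d = 93.
Repeated squaring mod 5953: 5271^1 ≡ 5271, 5271^2 ≡ 790, 5271^4 ≡ 4988, 5271^8 ≡ 2557, 5271^16 ≡ 1855, 5271^32 ≡ 191, 5271^64 ≡ 763.
93 = 64 + 16 + 8 + 4 + 1, so 5271^93 ≡ 763·1855·2557·4988·5271 ≡ 270 (mod 5953).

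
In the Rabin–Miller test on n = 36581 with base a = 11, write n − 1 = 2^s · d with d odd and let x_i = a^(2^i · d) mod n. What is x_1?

n − 1 = 36580 = 2^2 · 9145, so s = 2 and d = 9145.
x_0 = 11^9145 mod 36581 = 34059.
x_1 = 34059^2 mod 36581 = 31971.

31971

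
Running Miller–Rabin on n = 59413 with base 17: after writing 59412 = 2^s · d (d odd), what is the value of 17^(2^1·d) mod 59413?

n − 1 = 59412 = 2^2 · 14853, so s = 2 and d = 14853.
Repeated squaring mod 59413: 17^1 ≡ 17, 17^2 ≡ 289, 17^4 ≡ 24108, 17^8 ≡ 17698, 17^16 ≡ 53281, 17^32 ≡ 52408, 17^64 ≡ 54300, 17^128 ≡ 1049, 17^256 ≡ 30967, 17^512 ≡ 29269, 17^1024 ≡ 57727, 17^2048 ≡ 50185, 17^4096 ≡ 17155, 17^8192 ≡ 21436.
14853 = 8192 + 4096 + 2048 + 512 + 4 + 1, so 17^14853 ≡ 21436·17155·50185·29269·24108·17 ≡ 54066 (mod 59413).
x_0 = 54066.
x_1 = 54066^2 mod 59413 = 12756.

12756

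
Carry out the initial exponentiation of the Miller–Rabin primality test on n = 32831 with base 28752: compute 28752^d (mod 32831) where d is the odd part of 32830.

1

n − 1 = 32830 = 2^1 · 16415, so s = 1 and d = 16415.
28752^16415 mod 32831 = 1.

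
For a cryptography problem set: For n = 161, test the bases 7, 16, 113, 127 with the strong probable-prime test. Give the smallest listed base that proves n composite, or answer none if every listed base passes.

n − 1 = 160 = 2^5 · 5, so s = 5 and d = 5.
Base 7: x_0 = 7^5 mod 161 = 63. x_0 is neither 1 nor 160, so continue squaring. x_1 = 63^2 mod 161 = 105. x_2 = 105^2 mod 161 = 77. x_3 = 77^2 mod 161 = 133. x_4 = 133^2 mod 161 = 140. Reached i = s−1 = 4 without hitting −1: 7 is a Miller–Rabin witness and 161 is composite.
Base 16: x_0 = 16^5 mod 161 = 144. x_0 is neither 1 nor 160, so continue squaring. x_1 = 144^2 mod 161 = 128. x_2 = 128^2 mod 161 = 123. x_3 = 123^2 mod 161 = 156. x_4 = 156^2 mod 161 = 25. Reached i = s−1 = 4 without hitting −1: 16 is a Miller–Rabin witness and 161 is composite.
Base 113: x_0 = 113^5 mod 161 = 106. x_0 is neither 1 nor 160, so continue squaring. x_1 = 106^2 mod 161 = 127. x_2 = 127^2 mod 161 = 29. x_3 = 29^2 mod 161 = 36. x_4 = 36^2 mod 161 = 8. Reached i = s−1 = 4 without hitting −1: 113 is a Miller–Rabin witness and 161 is composite.
Base 127: x_0 = 127^5 mod 161 = 64. x_0 is neither 1 nor 160, so continue squaring. x_1 = 64^2 mod 161 = 71. x_2 = 71^2 mod 161 = 50. x_3 = 50^2 mod 161 = 85. x_4 = 85^2 mod 161 = 141. Reached i = s−1 = 4 without hitting −1: 127 is a Miller–Rabin witness and 161 is composite.
The smallest witness among the given bases is 7.

7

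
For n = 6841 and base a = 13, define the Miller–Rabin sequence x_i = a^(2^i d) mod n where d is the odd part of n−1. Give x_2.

1

n − 1 = 6840 = 2^3 · 855, so s = 3 and d = 855.
x_0 = 13^855 mod 6841 = 1625.
x_1 = 1625^2 mod 6841 = 6840.
x_2 = 6840^2 mod 6841 = 1.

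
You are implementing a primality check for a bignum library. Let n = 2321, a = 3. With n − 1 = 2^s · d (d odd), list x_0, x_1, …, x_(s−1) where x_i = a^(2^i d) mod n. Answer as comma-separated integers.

870, 254, 1849, 2289

n − 1 = 2320 = 2^4 · 145, so s = 4 and d = 145.
x_0 = 3^145 mod 2321 = 870.
x_1 = 870^2 mod 2321 = 254.
x_2 = 254^2 mod 2321 = 1849.
x_3 = 1849^2 mod 2321 = 2289.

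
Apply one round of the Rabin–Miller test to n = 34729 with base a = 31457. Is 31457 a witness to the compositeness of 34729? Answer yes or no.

n − 1 = 34728 = 2^3 · 4341, so s = 3 and d = 4341.
x_0 = 31457^4341 mod 34729 = 8187.
x_0 is neither 1 nor 34728, so continue squaring.
x_1 = 8187^2 mod 34729 = 34728.
x_1 ≡ −1, so 31457 is not a witness.

no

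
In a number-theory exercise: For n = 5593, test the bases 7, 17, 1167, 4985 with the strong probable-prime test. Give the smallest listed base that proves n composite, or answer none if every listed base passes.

7

n − 1 = 5592 = 2^3 · 699, so s = 3 and d = 699.
Base 7: x_0 = 7^699 mod 5593 = 4060. x_0 is neither 1 nor 5592, so continue squaring. x_1 = 4060^2 mod 5593 = 1029. x_2 = 1029^2 mod 5593 = 1764. Reached i = s−1 = 2 without hitting −1: 7 is a Miller–Rabin witness and 5593 is composite.
Base 17: x_0 = 17^699 mod 5593 = 867. x_0 is neither 1 nor 5592, so continue squaring. x_1 = 867^2 mod 5593 = 2227. x_2 = 2227^2 mod 5593 = 4131. Reached i = s−1 = 2 without hitting −1: 17 is a Miller–Rabin witness and 5593 is composite.
Base 1167: x_0 = 1167^699 mod 5593 = 454. x_0 is neither 1 nor 5592, so continue squaring. x_1 = 454^2 mod 5593 = 4768. x_2 = 4768^2 mod 5593 = 3872. Reached i = s−1 = 2 without hitting −1: 1167 is a Miller–Rabin witness and 5593 is composite.
Base 4985: x_0 = 4985^699 mod 5593 = 3515. x_0 is neither 1 nor 5592, so continue squaring. x_1 = 3515^2 mod 5593 = 288. x_2 = 288^2 mod 5593 = 4642. Reached i = s−1 = 2 without hitting −1: 4985 is a Miller–Rabin witness and 5593 is composite.
The smallest witness among the given bases is 7.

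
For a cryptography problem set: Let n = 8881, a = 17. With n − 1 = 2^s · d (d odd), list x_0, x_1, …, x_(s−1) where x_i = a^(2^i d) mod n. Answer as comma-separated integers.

6063, 1510, 6564, 4365

n − 1 = 8880 = 2^4 · 555, so s = 4 and d = 555.
x_0 = 17^555 mod 8881 = 6063.
x_1 = 6063^2 mod 8881 = 1510.
x_2 = 1510^2 mod 8881 = 6564.
x_3 = 6564^2 mod 8881 = 4365.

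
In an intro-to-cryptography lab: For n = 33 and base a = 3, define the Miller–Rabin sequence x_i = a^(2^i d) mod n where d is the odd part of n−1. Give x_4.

3

n − 1 = 32 = 2^5 · 1, so s = 5 and d = 1.
x_0 = 3^1 mod 33 = 3.
x_1 = 3^2 mod 33 = 9.
x_2 = 9^2 mod 33 = 15.
x_3 = 15^2 mod 33 = 27.
x_4 = 27^2 mod 33 = 3.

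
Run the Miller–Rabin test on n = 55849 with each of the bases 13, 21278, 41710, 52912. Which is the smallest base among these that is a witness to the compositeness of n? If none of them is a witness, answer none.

n − 1 = 55848 = 2^3 · 6981, so s = 3 and d = 6981.
Base 13: x_0 = 13^6981 mod 55849 = 1. x_0 = 1, so 13 is not a witness.
Base 21278: x_0 = 21278^6981 mod 55849 = 1. x_0 = 1, so 21278 is not a witness.
Base 41710: x_0 = 41710^6981 mod 55849 = 55722. x_0 is neither 1 nor 55848, so continue squaring. x_1 = 55722^2 mod 55849 = 16129. x_2 = 16129^2 mod 55849 = 55848. x_2 ≡ −1, so 41710 is not a witness.
Base 52912: x_0 = 52912^6981 mod 55849 = 1. x_0 = 1, so 52912 is not a witness.
No listed base is a witness for 55849.

none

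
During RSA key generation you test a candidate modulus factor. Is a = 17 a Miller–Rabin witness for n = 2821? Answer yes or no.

no

n − 1 = 2820 = 2^2 · 705, so s = 2 and d = 705.
x_0 = 17^705 mod 2821 = 2820.
x_0 = 2820 ≡ −1, so 17 is not a witness.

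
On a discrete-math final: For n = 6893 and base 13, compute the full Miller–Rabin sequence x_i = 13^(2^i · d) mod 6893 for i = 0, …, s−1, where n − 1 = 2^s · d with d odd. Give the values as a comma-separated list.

n − 1 = 6892 = 2^2 · 1723, so s = 2 and d = 1723.
x_0 = 13^1723 mod 6893 = 257.
x_1 = 257^2 mod 6893 = 4012.

257, 4012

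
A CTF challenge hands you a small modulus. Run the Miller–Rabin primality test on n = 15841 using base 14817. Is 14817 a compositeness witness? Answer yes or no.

n − 1 = 15840 = 2^5 · 495, so s = 5 and d = 495.
x_0 = 14817^495 mod 15841 = 15840.
x_0 = 15840 ≡ −1, so 14817 is not a witness.

no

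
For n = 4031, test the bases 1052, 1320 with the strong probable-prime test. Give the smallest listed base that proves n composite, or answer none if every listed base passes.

n − 1 = 4030 = 2^1 · 2015, so s = 1 and d = 2015.
Base 1052: x_0 = 1052^2015 mod 4031 = 1316. x_0 ∉ {1, 4030} and s = 1, so 1052 is a Miller–Rabin witness and 4031 is composite.
Base 1320: x_0 = 1320^2015 mod 4031 = 3946. x_0 ∉ {1, 4030} and s = 1, so 1320 is a Miller–Rabin witness and 4031 is composite.
The smallest witness among the given bases is 1052.

1052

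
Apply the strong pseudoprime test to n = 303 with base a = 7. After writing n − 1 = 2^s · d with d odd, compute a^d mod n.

n − 1 = 302 = 2^1 · 151, so s = 1 and d = 151.
7^151 mod 303 = 94.

94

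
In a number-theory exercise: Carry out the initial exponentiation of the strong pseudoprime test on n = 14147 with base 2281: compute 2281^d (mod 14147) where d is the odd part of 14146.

n − 1 = 14146 = 2^1 · 7073, so s = 1 and d = 7073.
2281^7073 mod 14147 = 10758.

10758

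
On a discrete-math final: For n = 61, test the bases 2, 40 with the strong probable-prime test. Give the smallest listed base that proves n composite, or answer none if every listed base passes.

n − 1 = 60 = 2^2 · 15, so s = 2 and d = 15.
Base 2: x_0 = 2^15 mod 61 = 11. x_0 is neither 1 nor 60, so continue squaring. x_1 = 11^2 mod 61 = 60. x_1 ≡ −1, so 2 is not a witness.
Base 40: x_0 = 40^15 mod 61 = 11. x_0 is neither 1 nor 60, so continue squaring. x_1 = 11^2 mod 61 = 60. x_1 ≡ −1, so 40 is not a witness.
No listed base is a witness for 61.

none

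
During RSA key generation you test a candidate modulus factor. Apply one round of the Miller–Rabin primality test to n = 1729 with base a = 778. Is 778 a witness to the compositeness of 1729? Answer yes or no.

yes

n − 1 = 1728 = 2^6 · 27, so s = 6 and d = 27.
By repeated squaring, 778^27 ≡ 512 (mod 1729).
x_0 = 778^27 mod 1729 = 512.
x_0 is neither 1 nor 1728, so continue squaring.
x_1 = 512^2 mod 1729 = 1065.
x_2 = 1065^2 mod 1729 = 1.
x_2 = 1 but x_1 ≠ ±1, a nontrivial square root of 1 — 778 is a witness and 1729 is composite.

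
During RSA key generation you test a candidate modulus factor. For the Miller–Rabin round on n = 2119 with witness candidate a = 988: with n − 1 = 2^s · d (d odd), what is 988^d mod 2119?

n − 1 = 2118 = 2^1 · 1059, so s = 1 and d = 1059.
988^1059 mod 2119 = 1625.

1625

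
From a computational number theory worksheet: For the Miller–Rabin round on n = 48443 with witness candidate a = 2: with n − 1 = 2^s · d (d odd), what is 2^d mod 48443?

12848

n − 1 = 48442 = 2^1 · 24221, so s = 1 and d = 24221.
2^24221 mod 48443 = 12848.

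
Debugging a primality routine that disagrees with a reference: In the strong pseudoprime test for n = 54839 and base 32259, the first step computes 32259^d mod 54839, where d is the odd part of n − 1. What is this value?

12511

n − 1 = 54838 = 2^1 · 27419, so s = 1 and d = 27419.
32259^27419 mod 54839 = 12511.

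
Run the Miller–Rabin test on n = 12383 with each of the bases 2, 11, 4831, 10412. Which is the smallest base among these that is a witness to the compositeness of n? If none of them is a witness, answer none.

2

n − 1 = 12382 = 2^1 · 6191, so s = 1 and d = 6191.
Base 2: x_0 = 2^6191 mod 12383 = 11869. x_0 ∉ {1, 12382} and s = 1, so 2 is a Miller–Rabin witness and 12383 is composite.
Base 11: x_0 = 11^6191 mod 12383 = 6638. x_0 ∉ {1, 12382} and s = 1, so 11 is a Miller–Rabin witness and 12383 is composite.
Base 4831: x_0 = 4831^6191 mod 12383 = 1723. x_0 ∉ {1, 12382} and s = 1, so 4831 is a Miller–Rabin witness and 12383 is composite.
Base 10412: x_0 = 10412^6191 mod 12383 = 8440. x_0 ∉ {1, 12382} and s = 1, so 10412 is a Miller–Rabin witness and 12383 is composite.
The smallest witness among the given bases is 2.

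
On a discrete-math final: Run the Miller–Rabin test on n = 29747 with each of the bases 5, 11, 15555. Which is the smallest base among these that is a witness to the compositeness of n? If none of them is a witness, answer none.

n − 1 = 29746 = 2^1 · 14873, so s = 1 and d = 14873.
Base 5: x_0 = 5^14873 mod 29747 = 1104. x_0 ∉ {1, 29746} and s = 1, so 5 is a Miller–Rabin witness and 29747 is composite.
Base 11: x_0 = 11^14873 mod 29747 = 20220. x_0 ∉ {1, 29746} and s = 1, so 11 is a Miller–Rabin witness and 29747 is composite.
Base 15555: x_0 = 15555^14873 mod 29747 = 9467. x_0 ∉ {1, 29746} and s = 1, so 15555 is a Miller–Rabin witness and 29747 is composite.
The smallest witness among the given bases is 5.

5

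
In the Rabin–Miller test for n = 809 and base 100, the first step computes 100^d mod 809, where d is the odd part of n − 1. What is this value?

n − 1 = 808 = 2^3 · 101, so s = 3 and d = 101.
By repeated squaring, 100^101 ≡ 1 (mod 809).

1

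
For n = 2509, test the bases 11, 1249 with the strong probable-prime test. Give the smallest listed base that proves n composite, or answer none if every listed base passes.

11

n − 1 = 2508 = 2^2 · 627, so s = 2 and d = 627.
Base 11: x_0 = 11^627 mod 2509 = 889. x_0 is neither 1 nor 2508, so continue squaring. x_1 = 889^2 mod 2509 = 2495. Reached i = s−1 = 1 without hitting −1: 11 is a Miller–Rabin witness and 2509 is composite.
Base 1249: x_0 = 1249^627 mod 2509 = 859. x_0 is neither 1 nor 2508, so continue squaring. x_1 = 859^2 mod 2509 = 235. Reached i = s−1 = 1 without hitting −1: 1249 is a Miller–Rabin witness and 2509 is composite.
The smallest witness among the given bases is 11.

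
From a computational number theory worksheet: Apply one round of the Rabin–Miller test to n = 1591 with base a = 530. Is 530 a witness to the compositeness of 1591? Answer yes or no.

n − 1 = 1590 = 2^1 · 795, so s = 1 and d = 795.
Repeated squaring mod 1591: 530^1 ≡ 530, 530^2 ≡ 884, 530^4 ≡ 275, 530^8 ≡ 848, 530^16 ≡ 1563, 530^32 ≡ 784, 530^64 ≡ 530, 530^128 ≡ 884, 530^256 ≡ 275, 530^512 ≡ 848.
795 = 512 + 256 + 16 + 8 + 2 + 1, so 530^795 ≡ 848·275·1563·848·884·530 ≡ 618 (mod 1591).
x_0 = 530^795 mod 1591 = 618.
x_0 ∉ {1, 1590} and s = 1, so 530 is a Miller–Rabin witness and 1591 is composite.

yes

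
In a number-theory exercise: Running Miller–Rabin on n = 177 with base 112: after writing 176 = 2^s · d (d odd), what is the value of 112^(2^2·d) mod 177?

n − 1 = 176 = 2^4 · 11, so s = 4 and d = 11.
By repeated squaring, 112^11 ≡ 139 (mod 177).
x_0 = 139.
x_1 = 139^2 mod 177 = 28.
x_2 = 28^2 mod 177 = 76.

76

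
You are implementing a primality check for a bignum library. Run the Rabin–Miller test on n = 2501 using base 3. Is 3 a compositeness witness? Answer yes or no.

yes

n − 1 = 2500 = 2^2 · 625, so s = 2 and d = 625.
x_0 = 3^625 mod 2501 = 2012.
x_0 is neither 1 nor 2500, so continue squaring.
x_1 = 2012^2 mod 2501 = 1526.
Reached i = s−1 = 1 without hitting −1: 3 is a Miller–Rabin witness and 2501 is composite.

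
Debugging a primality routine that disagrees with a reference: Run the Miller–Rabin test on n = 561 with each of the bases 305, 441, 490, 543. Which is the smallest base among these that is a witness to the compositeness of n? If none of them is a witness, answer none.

n − 1 = 560 = 2^4 · 35, so s = 4 and d = 35.
Base 305: x_0 = 305^35 mod 561 = 560. x_0 = 560 ≡ −1, so 305 is not a witness.
Base 441: x_0 = 441^35 mod 561 = 441. x_0 is neither 1 nor 560, so continue squaring. x_1 = 441^2 mod 561 = 375. x_2 = 375^2 mod 561 = 375. x_3 = 375^2 mod 561 = 375. Reached i = s−1 = 3 without hitting −1: 441 is a Miller–Rabin witness and 561 is composite.
Base 490: x_0 = 490^35 mod 561 = 109. x_0 is neither 1 nor 560, so continue squaring. x_1 = 109^2 mod 561 = 100. x_2 = 100^2 mod 561 = 463. x_3 = 463^2 mod 561 = 67. Reached i = s−1 = 3 without hitting −1: 490 is a Miller–Rabin witness and 561 is composite.
Base 543: x_0 = 543^35 mod 561 = 441. x_0 is neither 1 nor 560, so continue squaring. x_1 = 441^2 mod 561 = 375. x_2 = 375^2 mod 561 = 375. x_3 = 375^2 mod 561 = 375. Reached i = s−1 = 3 without hitting −1: 543 is a Miller–Rabin witness and 561 is composite.
The smallest witness among the given bases is 441.

441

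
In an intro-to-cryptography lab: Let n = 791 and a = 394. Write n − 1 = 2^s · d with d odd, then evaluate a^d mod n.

n − 1 = 790 = 2^1 · 395, so s = 1 and d = 395.
Repeated squaring mod 791: 394^1 ≡ 394, 394^2 ≡ 200, 394^4 ≡ 450, 394^8 ≡ 4, 394^16 ≡ 16, 394^32 ≡ 256, 394^64 ≡ 674, 394^128 ≡ 242, 394^256 ≡ 30.
395 = 256 + 128 + 8 + 2 + 1, so 394^395 ≡ 30·242·4·200·394 ≡ 74 (mod 791).

74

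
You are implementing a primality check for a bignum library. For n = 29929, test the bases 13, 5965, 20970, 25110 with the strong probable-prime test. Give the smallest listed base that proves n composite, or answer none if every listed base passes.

n − 1 = 29928 = 2^3 · 3741, so s = 3 and d = 3741.
Base 13: x_0 = 13^3741 mod 29929 = 13493. x_0 is neither 1 nor 29928, so continue squaring. x_1 = 13493^2 mod 29929 = 2942. x_2 = 2942^2 mod 29929 = 5883. Reached i = s−1 = 2 without hitting −1: 13 is a Miller–Rabin witness and 29929 is composite.
Base 5965: x_0 = 5965^3741 mod 29929 = 29584. x_0 is neither 1 nor 29928, so continue squaring. x_1 = 29584^2 mod 29929 = 29238. x_2 = 29238^2 mod 29929 = 28546. Reached i = s−1 = 2 without hitting −1: 5965 is a Miller–Rabin witness and 29929 is composite.
Base 20970: x_0 = 20970^3741 mod 29929 = 2421. x_0 is neither 1 nor 29928, so continue squaring. x_1 = 2421^2 mod 29929 = 25086. x_2 = 25086^2 mod 29929 = 20242. Reached i = s−1 = 2 without hitting −1: 20970 is a Miller–Rabin witness and 29929 is composite.
Base 25110: x_0 = 25110^3741 mod 29929 = 8822. x_0 is neither 1 nor 29928, so continue squaring. x_1 = 8822^2 mod 29929 = 12284. x_2 = 12284^2 mod 29929 = 24567. Reached i = s−1 = 2 without hitting −1: 25110 is a Miller–Rabin witness and 29929 is composite.
The smallest witness among the given bases is 13.

13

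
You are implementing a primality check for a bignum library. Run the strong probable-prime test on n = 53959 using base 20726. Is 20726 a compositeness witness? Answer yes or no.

no

n − 1 = 53958 = 2^1 · 26979, so s = 1 and d = 26979.
x_0 = 20726^26979 mod 53959 = 1.
x_0 = 1, so 20726 is not a witness.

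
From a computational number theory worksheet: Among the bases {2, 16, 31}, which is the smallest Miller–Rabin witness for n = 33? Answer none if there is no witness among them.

2

n − 1 = 32 = 2^5 · 1, so s = 5 and d = 1.
Base 2: x_0 = 2^1 mod 33 = 2. x_0 is neither 1 nor 32, so continue squaring. x_1 = 2^2 mod 33 = 4. x_2 = 4^2 mod 33 = 16. x_3 = 16^2 mod 33 = 25. x_4 = 25^2 mod 33 = 31. Reached i = s−1 = 4 without hitting −1: 2 is a Miller–Rabin witness and 33 is composite.
Base 16: x_0 = 16^1 mod 33 = 16. x_0 is neither 1 nor 32, so continue squaring. x_1 = 16^2 mod 33 = 25. x_2 = 25^2 mod 33 = 31. x_3 = 31^2 mod 33 = 4. x_4 = 4^2 mod 33 = 16. Reached i = s−1 = 4 without hitting −1: 16 is a Miller–Rabin witness and 33 is composite.
Base 31: x_0 = 31^1 mod 33 = 31. x_0 is neither 1 nor 32, so continue squaring. x_1 = 31^2 mod 33 = 4. x_2 = 4^2 mod 33 = 16. x_3 = 16^2 mod 33 = 25. x_4 = 25^2 mod 33 = 31. Reached i = s−1 = 4 without hitting −1: 31 is a Miller–Rabin witness and 33 is composite.
The smallest witness among the given bases is 2.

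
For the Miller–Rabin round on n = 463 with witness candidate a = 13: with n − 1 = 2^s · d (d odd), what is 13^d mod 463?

462

n − 1 = 462 = 2^1 · 231, so s = 1 and d = 231.
Repeated squaring mod 463: 13^1 ≡ 13, 13^2 ≡ 169, 13^4 ≡ 318, 13^8 ≡ 190, 13^16 ≡ 449, 13^32 ≡ 196, 13^64 ≡ 450, 13^128 ≡ 169.
231 = 128 + 64 + 32 + 4 + 2 + 1, so 13^231 ≡ 169·450·196·318·169·13 ≡ 462 (mod 463).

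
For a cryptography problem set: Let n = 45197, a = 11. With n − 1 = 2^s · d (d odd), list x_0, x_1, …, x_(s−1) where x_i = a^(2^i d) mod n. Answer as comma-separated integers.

n − 1 = 45196 = 2^2 · 11299, so s = 2 and d = 11299.
x_0 = 11^11299 mod 45197 = 1.
x_1 = 1^2 mod 45197 = 1.

1, 1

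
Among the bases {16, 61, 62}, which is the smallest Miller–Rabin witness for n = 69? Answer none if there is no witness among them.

n − 1 = 68 = 2^2 · 17, so s = 2 and d = 17.
Base 16: x_0 = 16^17 mod 69 = 4. x_0 is neither 1 nor 68, so continue squaring. x_1 = 4^2 mod 69 = 16. Reached i = s−1 = 1 without hitting −1: 16 is a Miller–Rabin witness and 69 is composite.
Base 61: x_0 = 61^17 mod 69 = 10. x_0 is neither 1 nor 68, so continue squaring. x_1 = 10^2 mod 69 = 31. Reached i = s−1 = 1 without hitting −1: 61 is a Miller–Rabin witness and 69 is composite.
Base 62: x_0 = 62^17 mod 69 = 50. x_0 is neither 1 nor 68, so continue squaring. x_1 = 50^2 mod 69 = 16. Reached i = s−1 = 1 without hitting −1: 62 is a Miller–Rabin witness and 69 is composite.
The smallest witness among the given bases is 16.

16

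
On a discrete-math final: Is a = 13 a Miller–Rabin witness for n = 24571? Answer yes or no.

n − 1 = 24570 = 2^1 · 12285, so s = 1 and d = 12285.
Repeated squaring mod 24571: 13^1 ≡ 13, 13^2 ≡ 169, 13^4 ≡ 3990, 13^8 ≡ 22663, 13^16 ≡ 3956, 13^32 ≡ 22780, 13^64 ≡ 13451, 13^128 ≡ 13128, 13^256 ≡ 3390, 13^512 ≡ 17443, 13^1024 ≡ 20127, 13^2048 ≡ 18623, 13^4096 ≡ 21035, 13^8192 ≡ 21228.
12285 = 8192 + 2048 + 1024 + 512 + 256 + 128 + 64 + 32 + 16 + 8 + 4 + 1, so 13^12285 ≡ 21228·18623·20127·17443·3390·13128·13451·22780·3956·22663·3990·13 ≡ 1 (mod 24571).
x_0 = 13^12285 mod 24571 = 1.
x_0 = 1, so 13 is not a witness.

no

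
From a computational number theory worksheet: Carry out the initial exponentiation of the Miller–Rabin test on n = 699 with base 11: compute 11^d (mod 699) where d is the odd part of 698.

455

n − 1 = 698 = 2^1 · 349, so s = 1 and d = 349.
By repeated squaring, 11^349 ≡ 455 (mod 699).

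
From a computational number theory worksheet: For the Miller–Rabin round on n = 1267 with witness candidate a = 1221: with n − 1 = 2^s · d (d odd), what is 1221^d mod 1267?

223

n − 1 = 1266 = 2^1 · 633, so s = 1 and d = 633.
Repeated squaring mod 1267: 1221^1 ≡ 1221, 1221^2 ≡ 849, 1221^4 ≡ 1145, 1221^8 ≡ 947, 1221^16 ≡ 1040, 1221^32 ≡ 849, 1221^64 ≡ 1145, 1221^128 ≡ 947, 1221^256 ≡ 1040, 1221^512 ≡ 849.
633 = 512 + 64 + 32 + 16 + 8 + 1, so 1221^633 ≡ 849·1145·849·1040·947·1221 ≡ 223 (mod 1267).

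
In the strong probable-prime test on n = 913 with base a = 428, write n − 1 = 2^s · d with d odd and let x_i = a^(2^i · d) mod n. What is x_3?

298

n − 1 = 912 = 2^4 · 57, so s = 4 and d = 57.
x_0 = 428^57 mod 913 = 494.
x_1 = 494^2 mod 913 = 265.
x_2 = 265^2 mod 913 = 837.
x_3 = 837^2 mod 913 = 298.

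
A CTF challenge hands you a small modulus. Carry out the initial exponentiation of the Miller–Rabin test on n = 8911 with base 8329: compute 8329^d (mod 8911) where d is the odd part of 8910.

2547

n − 1 = 8910 = 2^1 · 4455, so s = 1 and d = 4455.
8329^4455 mod 8911 = 2547.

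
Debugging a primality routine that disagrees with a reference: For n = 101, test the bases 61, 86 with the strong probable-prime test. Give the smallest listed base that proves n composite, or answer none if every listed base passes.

n − 1 = 100 = 2^2 · 25, so s = 2 and d = 25.
Base 61: x_0 = 61^25 mod 101 = 10. x_0 is neither 1 nor 100, so continue squaring. x_1 = 10^2 mod 101 = 100. x_1 ≡ −1, so 61 is not a witness.
Base 86: x_0 = 86^25 mod 101 = 91. x_0 is neither 1 nor 100, so continue squaring. x_1 = 91^2 mod 101 = 100. x_1 ≡ −1, so 86 is not a witness.
No listed base is a witness for 101.

none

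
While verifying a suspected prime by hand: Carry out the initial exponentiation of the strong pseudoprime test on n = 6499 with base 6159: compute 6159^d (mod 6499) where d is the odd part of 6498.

n − 1 = 6498 = 2^1 · 3249, so s = 1 and d = 3249.
6159^3249 mod 6499 = 1764.

1764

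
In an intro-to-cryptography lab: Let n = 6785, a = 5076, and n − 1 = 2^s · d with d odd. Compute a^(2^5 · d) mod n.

n − 1 = 6784 = 2^7 · 53, so s = 7 and d = 53.
x_0 = 5076^53 mod 6785 = 2561.
x_1 = 2561^2 mod 6785 = 4411.
x_2 = 4411^2 mod 6785 = 4326.
x_3 = 4326^2 mod 6785 = 1246.
x_4 = 1246^2 mod 6785 = 5536.
x_5 = 5536^2 mod 6785 = 6236.

6236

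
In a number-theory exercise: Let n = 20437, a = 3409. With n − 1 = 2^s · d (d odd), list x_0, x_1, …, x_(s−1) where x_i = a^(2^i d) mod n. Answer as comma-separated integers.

n − 1 = 20436 = 2^2 · 5109, so s = 2 and d = 5109.
x_0 = 3409^5109 mod 20437 = 19165.
x_1 = 19165^2 mod 20437 = 3461.

19165, 3461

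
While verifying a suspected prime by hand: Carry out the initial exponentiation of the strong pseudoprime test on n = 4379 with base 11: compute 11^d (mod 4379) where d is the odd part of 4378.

n − 1 = 4378 = 2^1 · 2189, so s = 1 and d = 2189.
11^2189 mod 4379 = 2856.

2856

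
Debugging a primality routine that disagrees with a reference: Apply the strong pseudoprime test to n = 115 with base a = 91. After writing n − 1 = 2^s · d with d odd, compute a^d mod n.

n − 1 = 114 = 2^1 · 57, so s = 1 and d = 57.
Repeated squaring mod 115: 91^1 ≡ 91, 91^2 ≡ 1, 91^4 ≡ 1, 91^8 ≡ 1, 91^16 ≡ 1, 91^32 ≡ 1.
57 = 32 + 16 + 8 + 1, so 91^57 ≡ 1·1·1·91 ≡ 91 (mod 115).

91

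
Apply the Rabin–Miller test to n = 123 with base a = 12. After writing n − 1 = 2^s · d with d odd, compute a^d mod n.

111

n − 1 = 122 = 2^1 · 61, so s = 1 and d = 61.
By repeated squaring, 12^61 ≡ 111 (mod 123).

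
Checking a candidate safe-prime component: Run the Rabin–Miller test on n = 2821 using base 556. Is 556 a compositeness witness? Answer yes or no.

no

n − 1 = 2820 = 2^2 · 705, so s = 2 and d = 705.
x_0 = 556^705 mod 2821 = 2820.
x_0 = 2820 ≡ −1, so 556 is not a witness.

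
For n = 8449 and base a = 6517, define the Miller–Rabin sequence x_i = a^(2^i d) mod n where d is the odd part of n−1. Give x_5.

n − 1 = 8448 = 2^8 · 33, so s = 8 and d = 33.
x_0 = 6517^33 mod 8449 = 3899.
x_1 = 3899^2 mod 8449 = 2450.
x_2 = 2450^2 mod 8449 = 3710.
x_3 = 3710^2 mod 8449 = 679.
x_4 = 679^2 mod 8449 = 4795.
x_5 = 4795^2 mod 8449 = 2296.

2296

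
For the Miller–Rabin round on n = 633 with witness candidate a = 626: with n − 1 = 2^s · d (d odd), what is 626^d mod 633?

n − 1 = 632 = 2^3 · 79, so s = 3 and d = 79.
626^79 mod 633 = 176.

176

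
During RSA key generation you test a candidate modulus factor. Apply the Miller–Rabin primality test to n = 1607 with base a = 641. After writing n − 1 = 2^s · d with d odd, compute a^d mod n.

n − 1 = 1606 = 2^1 · 803, so s = 1 and d = 803.
Repeated squaring mod 1607: 641^1 ≡ 641, 641^2 ≡ 1096, 641^4 ≡ 787, 641^8 ≡ 674, 641^16 ≡ 1102, 641^32 ≡ 1119, 641^64 ≡ 308, 641^128 ≡ 51, 641^256 ≡ 994, 641^512 ≡ 1338.
803 = 512 + 256 + 32 + 2 + 1, so 641^803 ≡ 1338·994·1119·1096·641 ≡ 1 (mod 1607).

1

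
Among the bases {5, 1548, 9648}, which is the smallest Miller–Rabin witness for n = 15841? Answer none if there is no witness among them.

n − 1 = 15840 = 2^5 · 495, so s = 5 and d = 495.
Base 5: x_0 = 5^495 mod 15841 = 3380. x_0 is neither 1 nor 15840, so continue squaring. x_1 = 3380^2 mod 15841 = 3039. x_2 = 3039^2 mod 15841 = 218. x_3 = 218^2 mod 15841 = 1. x_3 = 1 but x_2 ≠ ±1, a nontrivial square root of 1 — 5 is a witness and 15841 is composite.
Base 1548: x_0 = 1548^495 mod 15841 = 8989. x_0 is neither 1 nor 15840, so continue squaring. x_1 = 8989^2 mod 15841 = 13021. x_2 = 13021^2 mod 15841 = 218. x_3 = 218^2 mod 15841 = 1. x_3 = 1 but x_2 ≠ ±1, a nontrivial square root of 1 — 1548 is a witness and 15841 is composite.
Base 9648: x_0 = 9648^495 mod 15841 = 13021. x_0 is neither 1 nor 15840, so continue squaring. x_1 = 13021^2 mod 15841 = 218. x_2 = 218^2 mod 15841 = 1. x_2 = 1 but x_1 ≠ ±1, a nontrivial square root of 1 — 9648 is a witness and 15841 is composite.
The smallest witness among the given bases is 5.

5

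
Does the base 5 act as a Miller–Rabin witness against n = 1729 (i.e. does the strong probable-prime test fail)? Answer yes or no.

yes

n − 1 = 1728 = 2^6 · 27, so s = 6 and d = 27.
By repeated squaring, 5^27 ≡ 1217 (mod 1729).
x_0 = 5^27 mod 1729 = 1217.
x_0 is neither 1 nor 1728, so continue squaring.
x_1 = 1217^2 mod 1729 = 1065.
x_2 = 1065^2 mod 1729 = 1.
x_2 = 1 but x_1 ≠ ±1, a nontrivial square root of 1 — 5 is a witness and 1729 is composite.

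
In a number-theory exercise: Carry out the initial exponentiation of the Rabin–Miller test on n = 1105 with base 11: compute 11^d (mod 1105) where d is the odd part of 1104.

996

n − 1 = 1104 = 2^4 · 69, so s = 4 and d = 69.
11^69 mod 1105 = 996.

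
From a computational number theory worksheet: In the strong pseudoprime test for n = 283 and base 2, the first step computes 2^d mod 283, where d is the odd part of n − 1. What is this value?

n − 1 = 282 = 2^1 · 141, so s = 1 and d = 141.
Repeated squaring mod 283: 2^1 ≡ 2, 2^2 ≡ 4, 2^4 ≡ 16, 2^8 ≡ 256, 2^16 ≡ 163, 2^32 ≡ 250, 2^64 ≡ 240, 2^128 ≡ 151.
141 = 128 + 8 + 4 + 1, so 2^141 ≡ 151·256·16·2 ≡ 282 (mod 283).

282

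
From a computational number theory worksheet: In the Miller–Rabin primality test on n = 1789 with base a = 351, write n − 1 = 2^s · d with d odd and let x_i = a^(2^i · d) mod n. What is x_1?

n − 1 = 1788 = 2^2 · 447, so s = 2 and d = 447.
Repeated squaring mod 1789: 351^1 ≡ 351, 351^2 ≡ 1549, 351^4 ≡ 352, 351^8 ≡ 463, 351^16 ≡ 1478, 351^32 ≡ 115, 351^64 ≡ 702, 351^128 ≡ 829, 351^256 ≡ 265.
447 = 256 + 128 + 32 + 16 + 8 + 4 + 2 + 1, so 351^447 ≡ 265·829·115·1478·463·352·1549·351 ≡ 1065 (mod 1789).
x_0 = 1065.
x_1 = 1065^2 mod 1789 = 1788.

1788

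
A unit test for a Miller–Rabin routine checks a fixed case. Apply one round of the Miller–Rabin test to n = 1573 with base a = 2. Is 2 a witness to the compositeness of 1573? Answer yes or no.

n − 1 = 1572 = 2^2 · 393, so s = 2 and d = 393.
x_0 = 2^393 mod 1573 = 954.
x_0 is neither 1 nor 1572, so continue squaring.
x_1 = 954^2 mod 1573 = 922.
Reached i = s−1 = 1 without hitting −1: 2 is a Miller–Rabin witness and 1573 is composite.

yes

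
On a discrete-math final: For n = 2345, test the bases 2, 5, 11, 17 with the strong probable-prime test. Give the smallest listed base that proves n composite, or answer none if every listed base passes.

2

n − 1 = 2344 = 2^3 · 293, so s = 3 and d = 293.
Base 2: x_0 = 2^293 mod 2345 = 1922. x_0 is neither 1 nor 2344, so continue squaring. x_1 = 1922^2 mod 2345 = 709. x_2 = 709^2 mod 2345 = 851. Reached i = s−1 = 2 without hitting −1: 2 is a Miller–Rabin witness and 2345 is composite.
Base 5: x_0 = 5^293 mod 2345 = 1410. x_0 is neither 1 nor 2344, so continue squaring. x_1 = 1410^2 mod 2345 = 1885. x_2 = 1885^2 mod 2345 = 550. Reached i = s−1 = 2 without hitting −1: 5 is a Miller–Rabin witness and 2345 is composite.
Base 11: x_0 = 11^293 mod 2345 = 1451. x_0 is neither 1 nor 2344, so continue squaring. x_1 = 1451^2 mod 2345 = 1936. x_2 = 1936^2 mod 2345 = 786. Reached i = s−1 = 2 without hitting −1: 11 is a Miller–Rabin witness and 2345 is composite.
Base 17: x_0 = 17^293 mod 2345 = 1797. x_0 is neither 1 nor 2344, so continue squaring. x_1 = 1797^2 mod 2345 = 144. x_2 = 144^2 mod 2345 = 1976. Reached i = s−1 = 2 without hitting −1: 17 is a Miller–Rabin witness and 2345 is composite.
The smallest witness among the given bases is 2.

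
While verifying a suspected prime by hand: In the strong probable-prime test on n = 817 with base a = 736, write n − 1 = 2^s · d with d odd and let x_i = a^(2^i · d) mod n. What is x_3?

n − 1 = 816 = 2^4 · 51, so s = 4 and d = 51.
x_0 = 736^51 mod 817 = 753.
x_1 = 753^2 mod 817 = 11.
x_2 = 11^2 mod 817 = 121.
x_3 = 121^2 mod 817 = 752.

752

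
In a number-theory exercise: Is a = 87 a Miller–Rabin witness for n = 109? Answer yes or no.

n − 1 = 108 = 2^2 · 27, so s = 2 and d = 27.
x_0 = 87^27 mod 109 = 108.
x_0 = 108 ≡ −1, so 87 is not a witness.

no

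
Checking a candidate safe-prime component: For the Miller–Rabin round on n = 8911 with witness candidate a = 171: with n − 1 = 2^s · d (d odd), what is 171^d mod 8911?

1140

n − 1 = 8910 = 2^1 · 4455, so s = 1 and d = 4455.
171^4455 mod 8911 = 1140.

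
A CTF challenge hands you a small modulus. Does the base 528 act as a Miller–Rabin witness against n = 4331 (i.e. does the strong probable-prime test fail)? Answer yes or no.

n − 1 = 4330 = 2^1 · 2165, so s = 1 and d = 2165.
x_0 = 528^2165 mod 4331 = 520.
x_0 ∉ {1, 4330} and s = 1, so 528 is a Miller–Rabin witness and 4331 is composite.

yes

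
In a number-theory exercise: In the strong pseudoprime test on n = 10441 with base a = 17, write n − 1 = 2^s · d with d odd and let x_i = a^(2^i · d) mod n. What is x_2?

9322

n − 1 = 10440 = 2^3 · 1305, so s = 3 and d = 1305.
Repeated squaring mod 10441: 17^1 ≡ 17, 17^2 ≡ 289, 17^4 ≡ 10434, 17^8 ≡ 49, 17^16 ≡ 2401, 17^32 ≡ 1369, 17^64 ≡ 5222, 17^128 ≡ 7833, 17^256 ≡ 4573, 17^512 ≡ 9447, 17^1024 ≡ 6582.
1305 = 1024 + 256 + 16 + 8 + 1, so 17^1305 ≡ 6582·4573·2401·49·17 ≡ 7672 (mod 10441).
x_0 = 7672.
x_1 = 7672^2 mod 10441 = 3667.
x_2 = 3667^2 mod 10441 = 9322.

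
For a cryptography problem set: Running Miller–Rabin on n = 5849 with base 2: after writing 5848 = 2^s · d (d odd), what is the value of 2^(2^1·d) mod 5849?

n − 1 = 5848 = 2^3 · 731, so s = 3 and d = 731.
Repeated squaring mod 5849: 2^1 ≡ 2, 2^2 ≡ 4, 2^4 ≡ 16, 2^8 ≡ 256, 2^16 ≡ 1197, 2^32 ≡ 5653, 2^64 ≡ 3322, 2^128 ≡ 4470, 2^256 ≡ 716, 2^512 ≡ 3793.
731 = 512 + 128 + 64 + 16 + 8 + 2 + 1, so 2^731 ≡ 3793·4470·3322·1197·256·4·2 ≡ 3010 (mod 5849).
x_0 = 3010.
x_1 = 3010^2 mod 5849 = 5848.

5848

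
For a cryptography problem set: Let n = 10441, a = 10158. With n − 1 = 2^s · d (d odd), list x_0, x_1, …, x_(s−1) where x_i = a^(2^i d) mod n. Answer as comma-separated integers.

n − 1 = 10440 = 2^3 · 1305, so s = 3 and d = 1305.
x_0 = 10158^1305 mod 10441 = 5023.
x_1 = 5023^2 mod 10441 = 5073.
x_2 = 5073^2 mod 10441 = 8705.

5023, 5073, 8705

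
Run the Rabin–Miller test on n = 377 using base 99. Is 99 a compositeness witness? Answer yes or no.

n − 1 = 376 = 2^3 · 47, so s = 3 and d = 47.
x_0 = 99^47 mod 377 = 278.
x_0 is neither 1 nor 376, so continue squaring.
x_1 = 278^2 mod 377 = 376.
x_1 ≡ −1, so 99 is not a witness.

no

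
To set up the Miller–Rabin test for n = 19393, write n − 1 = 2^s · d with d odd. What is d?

Halving: 19392 → 9696 → 4848 → 2424 → 1212 → 606 → 303; 303 is odd.
So 19392 = 2^6 · 303.

303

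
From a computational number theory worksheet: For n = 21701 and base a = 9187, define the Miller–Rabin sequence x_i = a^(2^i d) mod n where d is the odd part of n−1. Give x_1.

n − 1 = 21700 = 2^2 · 5425, so s = 2 and d = 5425.
Repeated squaring mod 21701: 9187^1 ≡ 9187, 9187^2 ≡ 5780, 9187^4 ≡ 10561, 9187^8 ≡ 13282, 9187^16 ≡ 4095, 9187^32 ≡ 15853, 9187^64 ≡ 20029, 9187^128 ≡ 17856, 9187^256 ≡ 5644, 9187^512 ≡ 19369, 9187^1024 ≡ 12974, 9187^2048 ≡ 11720, 9187^4096 ≡ 12771.
5425 = 4096 + 1024 + 256 + 32 + 16 + 1, so 9187^5425 ≡ 12771·12974·5644·15853·4095·9187 ≡ 1 (mod 21701).
x_0 = 1.
x_1 = 1^2 mod 21701 = 1.

1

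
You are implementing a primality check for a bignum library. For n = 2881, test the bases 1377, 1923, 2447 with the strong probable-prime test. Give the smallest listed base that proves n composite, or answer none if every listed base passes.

1923

n − 1 = 2880 = 2^6 · 45, so s = 6 and d = 45.
Base 1377: x_0 = 1377^45 mod 2881 = 1. x_0 = 1, so 1377 is not a witness.
Base 1923: x_0 = 1923^45 mod 2881 = 2744. x_0 is neither 1 nor 2880, so continue squaring. x_1 = 2744^2 mod 2881 = 1483. x_2 = 1483^2 mod 2881 = 1086. x_3 = 1086^2 mod 2881 = 1067. x_4 = 1067^2 mod 2881 = 494. x_5 = 494^2 mod 2881 = 2032. Reached i = s−1 = 5 without hitting −1: 1923 is a Miller–Rabin witness and 2881 is composite.
Base 2447: x_0 = 2447^45 mod 2881 = 22. x_0 is neither 1 nor 2880, so continue squaring. x_1 = 22^2 mod 2881 = 484. x_2 = 484^2 mod 2881 = 895. x_3 = 895^2 mod 2881 = 107. x_4 = 107^2 mod 2881 = 2806. x_5 = 2806^2 mod 2881 = 2744. Reached i = s−1 = 5 without hitting −1: 2447 is a Miller–Rabin witness and 2881 is composite.
The smallest witness among the given bases is 1923.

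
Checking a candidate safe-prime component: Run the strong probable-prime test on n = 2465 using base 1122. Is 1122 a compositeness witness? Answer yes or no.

yes

n − 1 = 2464 = 2^5 · 77, so s = 5 and d = 77.
x_0 = 1122^77 mod 2465 = 697.
x_0 is neither 1 nor 2464, so continue squaring.
x_1 = 697^2 mod 2465 = 204.
x_2 = 204^2 mod 2465 = 2176.
x_3 = 2176^2 mod 2465 = 2176.
x_4 = 2176^2 mod 2465 = 2176.
Reached i = s−1 = 4 without hitting −1: 1122 is a Miller–Rabin witness and 2465 is composite.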